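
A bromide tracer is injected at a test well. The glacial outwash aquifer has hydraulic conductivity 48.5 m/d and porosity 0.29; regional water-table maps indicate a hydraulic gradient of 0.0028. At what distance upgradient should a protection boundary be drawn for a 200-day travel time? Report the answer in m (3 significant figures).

93.7 m

Darcy flux q = K·i = 48.5 × 0.0028 = 0.1358 m/d
Average linear velocity = 0.1358 / 0.29 = 0.4683 m/d
L = v × T = 0.4683 × 200 = 93.66 m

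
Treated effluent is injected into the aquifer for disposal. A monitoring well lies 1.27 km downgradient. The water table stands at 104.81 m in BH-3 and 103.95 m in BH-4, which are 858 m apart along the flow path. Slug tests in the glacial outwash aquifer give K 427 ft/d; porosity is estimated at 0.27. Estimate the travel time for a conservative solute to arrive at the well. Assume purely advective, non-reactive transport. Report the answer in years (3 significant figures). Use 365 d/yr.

7.20 years

Hydraulic gradient i = (104.81 − 103.95) / 858 = 0.86 / 858 = 0.001002
K = 427 ft/d × 0.3048 = 130.1 m/d
Specific discharge q = 130.1 × 0.001002 = 0.1305 m/d
Seepage velocity v = q / n = 0.1305 / 0.27 = 0.4832 m/d
L = 1.27 km = 1270 m
t = L / v = 1270 / 0.4832 = 2629 d
   = 2629 / 365 = 7.20 yr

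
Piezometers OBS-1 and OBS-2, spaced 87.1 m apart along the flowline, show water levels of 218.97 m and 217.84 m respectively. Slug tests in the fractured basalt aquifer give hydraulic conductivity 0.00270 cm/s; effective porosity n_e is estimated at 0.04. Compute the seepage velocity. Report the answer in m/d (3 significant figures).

0.757 m/d

Hydraulic gradient i = (218.97 − 217.84) / 87.1 = 1.13 / 87.1 = 0.01297
K = 0.00270 cm/s × 864 = 2.333 m/d
Specific discharge q = 2.333 × 0.01297 = 0.03026 m/d
v_s = q/n_e = 0.03026/0.04 = 0.7566 m/d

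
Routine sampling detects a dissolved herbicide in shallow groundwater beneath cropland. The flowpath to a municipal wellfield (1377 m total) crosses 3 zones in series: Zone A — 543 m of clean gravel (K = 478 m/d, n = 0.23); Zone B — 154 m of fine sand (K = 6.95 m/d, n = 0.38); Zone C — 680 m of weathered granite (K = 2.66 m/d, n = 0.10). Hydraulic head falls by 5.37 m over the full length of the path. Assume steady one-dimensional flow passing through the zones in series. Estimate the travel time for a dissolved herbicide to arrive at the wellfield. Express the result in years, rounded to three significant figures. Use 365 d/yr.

Continuity: the same q passes through each zone, so ΔH = q·Σ(L_j/K_j) — the zones act as resistances in series.
Σ(L/K) = 543/478 + 154/6.95 + 680/2.66 = 1.136 + 22.16 + 255.6 = 278.9 d
q = ΔH / Σ(L/K) = 5.37 / 278.9 = 0.01925 m/d (same in every zone)
Zone A: v = q/n = 0.01925/0.23 = 0.08370 m/d → t_A = 543/0.08370 = 6487 d
Zone B: v = q/n = 0.01925/0.38 = 0.05066 m/d → t_B = 154/0.05066 = 3040 d
Zone C: v = q/n = 0.01925/0.10 = 0.1925 m/d → t_C = 680/0.1925 = 3532 d
Total t = 6487 + 3040 + 3532 = 13060 d
   = 13060 / 365 = 35.8 yr

35.8 years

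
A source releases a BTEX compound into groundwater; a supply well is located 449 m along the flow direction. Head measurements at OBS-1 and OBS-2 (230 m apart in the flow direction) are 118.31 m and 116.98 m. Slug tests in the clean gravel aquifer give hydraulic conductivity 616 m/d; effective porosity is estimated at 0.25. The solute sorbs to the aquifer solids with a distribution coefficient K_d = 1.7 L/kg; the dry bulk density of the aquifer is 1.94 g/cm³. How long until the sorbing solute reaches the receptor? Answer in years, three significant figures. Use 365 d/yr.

Hydraulic gradient i = (118.31 − 116.98) / 230 = 1.33 / 230 = 0.005783
q = Ki = 616 × 0.005783 = 3.562 m/d
Average linear velocity = 3.562 / 0.25 = 14.25 m/d
Retardation R = 1 + ρ_b·K_d/n = 1 + 1.94×1.7/0.25 = 14.19
Contaminant velocity v_c = v/R = 14.25/14.19 = 1.004 m/d
t = L/v_c = 449/1.004 = 447.2 d
   = 447.2/365 = 1.23 yr

1.23 years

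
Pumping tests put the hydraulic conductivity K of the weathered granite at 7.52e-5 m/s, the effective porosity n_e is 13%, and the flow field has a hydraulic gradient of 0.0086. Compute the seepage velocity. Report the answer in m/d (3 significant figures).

0.430 m/d

K = 7.52e-5 m/s × 86400 s/d = 6.497 m/d
Specific discharge q = 6.497 × 0.0086 = 0.05588 m/d
Average linear velocity = 0.05588 / 0.13 = 0.4298 m/d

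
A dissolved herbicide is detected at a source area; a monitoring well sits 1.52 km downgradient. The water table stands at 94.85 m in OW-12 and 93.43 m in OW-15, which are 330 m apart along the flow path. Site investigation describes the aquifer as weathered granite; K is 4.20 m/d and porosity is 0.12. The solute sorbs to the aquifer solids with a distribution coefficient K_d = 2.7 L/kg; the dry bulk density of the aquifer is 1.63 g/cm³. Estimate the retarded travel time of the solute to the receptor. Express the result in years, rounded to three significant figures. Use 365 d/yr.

1040 years

Hydraulic gradient i = (94.85 − 93.43) / 330 = 1.42 / 330 = 0.004303
Darcy flux q = K·i = 4.20 × 0.004303 = 0.01807 m/d
Average linear velocity = 0.01807 / 0.12 = 0.1506 m/d
Retardation R = 1 + ρ_b·K_d/n = 1 + 1.63×2.7/0.12 = 37.68
Contaminant velocity v_c = v/R = 0.1506/37.68 = 0.003998 m/d
L = 1.52 km = 1520 m
t = L/v_c = 1520/0.003998 = 380200 d
   = 380200/365 = 1040 yr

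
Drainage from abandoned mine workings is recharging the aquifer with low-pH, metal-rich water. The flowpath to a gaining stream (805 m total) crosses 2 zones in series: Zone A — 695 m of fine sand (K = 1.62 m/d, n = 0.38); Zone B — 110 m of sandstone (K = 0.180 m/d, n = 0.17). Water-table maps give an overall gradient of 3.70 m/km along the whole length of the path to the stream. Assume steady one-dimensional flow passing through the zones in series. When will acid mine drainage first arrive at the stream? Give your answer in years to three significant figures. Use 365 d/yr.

For zones in series the flux q is common to all zones; the equivalent conductivity is the harmonic (thickness-weighted) mean, K_eq = L_total / Σ(L_j/K_j).
Σ(L/K) = 695/1.62 + 110/0.180 = 429.0 + 611.1 = 1040 d
K_eq = L_total / Σ(L/K) = 805 / 1040 = 0.7739 m/d
q = K_eq · i = 0.7739 × 0.0037 = 0.002864 m/d (same in every zone)
Zone A: v = q/n = 0.002864/0.38 = 0.007536 m/d → t_A = 695/0.007536 = 92230 d
Zone B: v = q/n = 0.002864/0.17 = 0.01684 m/d → t_B = 110/0.01684 = 6530 d
Total t = 92230 + 6530 = 98760 d
   = 98760 / 365 = 271 yr

271 years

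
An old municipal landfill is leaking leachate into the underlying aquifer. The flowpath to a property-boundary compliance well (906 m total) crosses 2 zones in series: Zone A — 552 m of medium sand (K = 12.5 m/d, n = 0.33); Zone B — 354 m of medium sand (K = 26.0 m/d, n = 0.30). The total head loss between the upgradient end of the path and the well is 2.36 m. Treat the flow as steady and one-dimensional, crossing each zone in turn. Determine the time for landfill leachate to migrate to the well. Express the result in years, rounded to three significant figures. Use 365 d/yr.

Steady 1-D flow in series ⇒ the Darcy flux q is identical in every zone and the zone head losses add (resistances L/K in series).
Σ(L/K) = 552/12.5 + 354/26.0 = 44.16 + 13.62 = 57.78 d
q = ΔH / Σ(L/K) = 2.36 / 57.78 = 0.04085 m/d (same in every zone)
Zone A: v = q/n = 0.04085/0.33 = 0.1238 m/d → t_A = 552/0.1238 = 4459 d
Zone B: v = q/n = 0.04085/0.30 = 0.1362 m/d → t_B = 354/0.1362 = 2600 d
Total t = 4459 + 2600 = 7059 d
   = 7059 / 365 = 19.3 yr

19.3 years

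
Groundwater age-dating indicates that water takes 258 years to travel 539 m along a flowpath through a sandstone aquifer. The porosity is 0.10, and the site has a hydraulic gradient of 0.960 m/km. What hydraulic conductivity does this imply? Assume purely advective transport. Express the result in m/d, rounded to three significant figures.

0.596 m/d

t = 258 years = 94170 d
v = L / t = 539 / 94170 = 0.005724 m/d
K = v · n / i = 0.005724 × 0.10 / 9.6e-4 = 0.596 m/d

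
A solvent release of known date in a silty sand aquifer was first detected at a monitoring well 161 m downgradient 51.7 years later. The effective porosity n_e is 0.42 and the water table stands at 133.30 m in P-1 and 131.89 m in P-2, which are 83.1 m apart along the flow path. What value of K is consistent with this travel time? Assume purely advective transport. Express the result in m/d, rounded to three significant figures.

Hydraulic gradient i = (133.30 − 131.89) / 83.1 = 1.41 / 83.1 = 0.01697
t = 51.7 years = 18870 d
v = L / t = 161 / 18870 = 0.008532 m/d
K = v · n / i = 0.008532 × 0.42 / 0.01697 = 0.211 m/d

0.211 m/d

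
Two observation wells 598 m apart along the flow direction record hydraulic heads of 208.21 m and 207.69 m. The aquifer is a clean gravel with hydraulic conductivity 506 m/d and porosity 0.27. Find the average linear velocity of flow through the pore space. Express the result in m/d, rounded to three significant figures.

1.63 m/d

Hydraulic gradient i = (208.21 − 207.69) / 598 = 0.52 / 598 = 8.696e-4
Specific discharge q = 506 × 8.696e-4 = 0.4400 m/d
v_s = q/n_e = 0.4400/0.27 = 1.630 m/d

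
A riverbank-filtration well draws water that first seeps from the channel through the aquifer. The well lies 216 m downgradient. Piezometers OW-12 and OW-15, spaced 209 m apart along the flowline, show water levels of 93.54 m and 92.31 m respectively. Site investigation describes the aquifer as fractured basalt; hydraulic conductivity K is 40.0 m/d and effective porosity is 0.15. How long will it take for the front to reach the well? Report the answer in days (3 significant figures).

138 days

Hydraulic gradient i = (93.54 − 92.31) / 209 = 1.23 / 209 = 0.005885
Specific discharge q = 40.0 × 0.005885 = 0.2354 m/d
Average linear velocity = 0.2354 / 0.15 = 1.569 m/d
t = L / v = 216 / 1.569 = 137.6 d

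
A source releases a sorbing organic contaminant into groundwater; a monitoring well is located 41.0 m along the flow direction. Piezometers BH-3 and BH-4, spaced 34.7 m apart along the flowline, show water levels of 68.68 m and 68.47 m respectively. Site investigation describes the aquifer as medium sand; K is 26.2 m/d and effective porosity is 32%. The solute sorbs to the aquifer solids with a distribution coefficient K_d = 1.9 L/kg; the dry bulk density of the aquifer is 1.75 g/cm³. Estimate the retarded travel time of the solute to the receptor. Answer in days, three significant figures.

Hydraulic gradient i = (68.68 − 68.47) / 34.7 = 0.21 / 34.7 = 0.006052
Specific discharge q = 26.2 × 0.006052 = 0.1586 m/d
v = Ki/n = 26.2·0.006052/0.32 = 0.4955 m/d
Retardation R = 1 + ρ_b·K_d/n = 1 + 1.75×1.9/0.32 = 11.39
Contaminant velocity v_c = v/R = 0.4955/11.39 = 0.04350 m/d
t = L/v_c = 41.0/0.04350 = 942.5 d

943 days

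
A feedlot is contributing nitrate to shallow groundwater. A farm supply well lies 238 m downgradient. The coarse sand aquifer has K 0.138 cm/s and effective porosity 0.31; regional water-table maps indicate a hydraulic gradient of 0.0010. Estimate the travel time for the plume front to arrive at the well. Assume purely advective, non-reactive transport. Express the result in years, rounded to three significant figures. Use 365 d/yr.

1.70 years

K = 0.138 cm/s × 864 = 119.2 m/d
Specific discharge q = 119.2 × 0.0010 = 0.1192 m/d
v_s = q/n_e = 0.1192/0.31 = 0.3846 m/d
t = L / v = 238 / 0.3846 = 618.8 d
   = 618.8 / 365 = 1.70 yr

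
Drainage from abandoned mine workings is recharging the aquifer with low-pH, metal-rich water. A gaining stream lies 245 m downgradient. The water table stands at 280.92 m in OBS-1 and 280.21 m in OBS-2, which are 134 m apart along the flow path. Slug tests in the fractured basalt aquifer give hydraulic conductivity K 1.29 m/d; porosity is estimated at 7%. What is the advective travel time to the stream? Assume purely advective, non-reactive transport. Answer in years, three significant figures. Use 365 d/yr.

Hydraulic gradient i = (280.92 − 280.21) / 134 = 0.71 / 134 = 0.005299
Specific discharge q = 1.29 × 0.005299 = 0.006835 m/d
v = Ki/n = 1.29·0.005299/0.07 = 0.09764 m/d
t = L / v = 245 / 0.09764 = 2509 d
   = 2509 / 365 = 6.87 yr

6.87 years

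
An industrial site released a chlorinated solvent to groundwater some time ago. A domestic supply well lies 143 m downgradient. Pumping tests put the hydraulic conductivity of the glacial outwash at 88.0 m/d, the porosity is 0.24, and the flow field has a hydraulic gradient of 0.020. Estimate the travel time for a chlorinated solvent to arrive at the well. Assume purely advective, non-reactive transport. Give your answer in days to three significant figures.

Specific discharge q = 88.0 × 0.020 = 1.760 m/d
Seepage velocity v = q / n = 1.760 / 0.24 = 7.333 m/d
t = L / v = 143 / 7.333 = 19.50 d

19.5 days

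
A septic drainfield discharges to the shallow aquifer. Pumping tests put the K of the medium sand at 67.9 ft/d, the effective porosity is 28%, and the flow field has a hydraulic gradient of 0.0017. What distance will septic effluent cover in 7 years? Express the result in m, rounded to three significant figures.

K = 67.9 ft/d × 0.3048 = 20.70 m/d
q = Ki = 20.70 × 0.0017 = 0.03518 m/d
Average linear velocity = 0.03518 / 0.28 = 0.1257 m/d
T = 7 yr × 365 = 2555 d
L = v × T = 0.1257 × 2555 = 321.0 m

321 m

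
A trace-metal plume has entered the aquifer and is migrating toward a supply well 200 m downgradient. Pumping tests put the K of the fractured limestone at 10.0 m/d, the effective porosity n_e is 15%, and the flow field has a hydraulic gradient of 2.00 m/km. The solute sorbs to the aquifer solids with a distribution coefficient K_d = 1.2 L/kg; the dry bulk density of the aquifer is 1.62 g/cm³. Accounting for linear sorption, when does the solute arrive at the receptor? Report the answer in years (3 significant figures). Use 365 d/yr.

57.4 years

q = Ki = 10.0 × 0.0020 = 0.02000 m/d
Average linear velocity = 0.02000 / 0.15 = 0.1333 m/d
Retardation R = 1 + ρ_b·K_d/n = 1 + 1.62×1.2/0.15 = 13.96
Contaminant velocity v_c = v/R = 0.1333/13.96 = 0.009551 m/d
t = L/v_c = 200/0.009551 = 20940 d
   = 20940/365 = 57.4 yr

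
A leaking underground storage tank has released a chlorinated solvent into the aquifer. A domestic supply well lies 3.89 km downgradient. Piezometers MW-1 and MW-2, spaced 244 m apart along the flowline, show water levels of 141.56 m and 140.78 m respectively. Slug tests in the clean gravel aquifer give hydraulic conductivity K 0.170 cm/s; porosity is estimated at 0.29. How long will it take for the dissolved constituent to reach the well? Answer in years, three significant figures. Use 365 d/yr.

Hydraulic gradient i = (141.56 − 140.78) / 244 = 0.78 / 244 = 0.003197
K = 0.170 cm/s × 864 = 146.9 m/d
q = Ki = 146.9 × 0.003197 = 0.4695 m/d
Average linear velocity = 0.4695 / 0.29 = 1.619 m/d
L = 3.89 km = 3890 m
t = L / v = 3890 / 1.619 = 2403 d
   = 2403 / 365 = 6.58 yr

6.58 years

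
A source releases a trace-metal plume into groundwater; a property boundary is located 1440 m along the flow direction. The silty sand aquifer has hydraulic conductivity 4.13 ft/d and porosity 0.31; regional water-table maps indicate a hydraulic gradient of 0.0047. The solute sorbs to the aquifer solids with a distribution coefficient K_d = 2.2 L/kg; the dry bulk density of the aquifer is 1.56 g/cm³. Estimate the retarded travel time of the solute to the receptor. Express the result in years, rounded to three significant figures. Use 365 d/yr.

2500 years

K = 4.13 ft/d × 0.3048 = 1.259 m/d
Specific discharge q = 1.259 × 0.0047 = 0.005916 m/d
Average linear velocity = 0.005916 / 0.31 = 0.01909 m/d
Retardation R = 1 + ρ_b·K_d/n = 1 + 1.56×2.2/0.31 = 12.07
Contaminant velocity v_c = v/R = 0.01909/12.07 = 0.001581 m/d
t = L/v_c = 1440/0.001581 = 910800 d
   = 910800/365 = 2500 yr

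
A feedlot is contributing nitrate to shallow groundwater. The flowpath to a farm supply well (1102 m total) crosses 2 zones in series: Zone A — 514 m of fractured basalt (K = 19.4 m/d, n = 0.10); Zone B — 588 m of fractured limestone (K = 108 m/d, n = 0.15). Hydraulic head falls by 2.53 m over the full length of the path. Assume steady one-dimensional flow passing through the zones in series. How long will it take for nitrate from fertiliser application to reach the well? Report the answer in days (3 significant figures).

1760 days

Continuity: the same q passes through each zone, so ΔH = q·Σ(L_j/K_j) — the zones act as resistances in series.
Σ(L/K) = 514/19.4 + 588/108 = 26.49 + 5.444 = 31.94 d
q = ΔH / Σ(L/K) = 2.53 / 31.94 = 0.07921 m/d (same in every zone)
Zone A: v = q/n = 0.07921/0.10 = 0.7921 m/d → t_A = 514/0.7921 = 648.9 d
Zone B: v = q/n = 0.07921/0.15 = 0.5281 m/d → t_B = 588/0.5281 = 1113 d
Total t = 648.9 + 1113 = 1762 d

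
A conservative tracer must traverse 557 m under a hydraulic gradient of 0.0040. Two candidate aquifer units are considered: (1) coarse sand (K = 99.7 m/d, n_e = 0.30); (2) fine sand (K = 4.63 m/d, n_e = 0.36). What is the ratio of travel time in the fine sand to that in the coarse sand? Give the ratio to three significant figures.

25.8

Unit 1 (coarse sand): v = 99.7×0.0040/0.30 = 1.329 m/d, t = 557/1.329 = 419.0 d
Unit 2 (fine sand): v = 4.63×0.0040/0.36 = 0.05144 m/d, t = 557/0.05144 = 10830 d
t(fine sand) / t(coarse sand) = 10830/419.0 = 25.8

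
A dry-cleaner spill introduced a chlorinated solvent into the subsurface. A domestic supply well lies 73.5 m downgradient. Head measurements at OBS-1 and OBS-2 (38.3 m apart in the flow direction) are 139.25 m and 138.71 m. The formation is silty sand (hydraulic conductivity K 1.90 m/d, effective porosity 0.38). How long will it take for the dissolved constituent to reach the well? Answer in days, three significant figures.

Hydraulic gradient i = (139.25 − 138.71) / 38.3 = 0.54 / 38.3 = 0.01410
Specific discharge q = 1.90 × 0.01410 = 0.02679 m/d
v_s = q/n_e = 0.02679/0.38 = 0.07050 m/d
t = L / v = 73.5 / 0.07050 = 1043 d

1040 days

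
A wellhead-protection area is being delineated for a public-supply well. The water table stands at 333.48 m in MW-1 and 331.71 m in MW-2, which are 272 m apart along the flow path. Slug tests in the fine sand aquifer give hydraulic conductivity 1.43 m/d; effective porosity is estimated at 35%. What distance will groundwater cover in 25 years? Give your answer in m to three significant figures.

Hydraulic gradient i = (333.48 − 331.71) / 272 = 1.77 / 272 = 0.006507
Darcy flux q = K·i = 1.43 × 0.006507 = 0.009306 m/d
Average linear velocity = 0.009306 / 0.35 = 0.02659 m/d
T = 25 yr × 365 = 9125 d
L = v × T = 0.02659 × 9125 = 242.6 m

243 m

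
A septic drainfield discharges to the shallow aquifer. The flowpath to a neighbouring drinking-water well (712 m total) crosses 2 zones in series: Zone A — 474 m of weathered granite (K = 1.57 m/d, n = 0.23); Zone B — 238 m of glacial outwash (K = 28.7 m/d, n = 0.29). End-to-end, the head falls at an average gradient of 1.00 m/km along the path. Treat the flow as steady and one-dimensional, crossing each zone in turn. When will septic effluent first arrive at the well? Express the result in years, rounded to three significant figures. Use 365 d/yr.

213 years

For zones in series the flux q is common to all zones; the equivalent conductivity is the harmonic (thickness-weighted) mean, K_eq = L_total / Σ(L_j/K_j).
Σ(L/K) = 474/1.57 + 238/28.7 = 301.9 + 8.293 = 310.2 d
K_eq = L_total / Σ(L/K) = 712 / 310.2 = 2.295 m/d
q = K_eq · i = 2.295 × 0.0010 = 0.002295 m/d (same in every zone)
Zone A: v = q/n = 0.002295/0.23 = 0.009979 m/d → t_A = 474/0.009979 = 47500 d
Zone B: v = q/n = 0.002295/0.29 = 0.007915 m/d → t_B = 238/0.007915 = 30070 d
Total t = 47500 + 30070 = 77570 d
   = 77570 / 365 = 213 yr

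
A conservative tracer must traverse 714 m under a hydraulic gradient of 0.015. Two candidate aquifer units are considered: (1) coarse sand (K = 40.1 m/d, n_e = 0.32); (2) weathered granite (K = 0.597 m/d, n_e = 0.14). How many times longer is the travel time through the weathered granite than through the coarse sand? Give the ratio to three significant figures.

29.4

Unit 1 (coarse sand): v = 40.1×0.015/0.32 = 1.880 m/d, t = 714/1.880 = 379.9 d
Unit 2 (weathered granite): v = 0.597×0.015/0.14 = 0.06396 m/d, t = 714/0.06396 = 11160 d
t(weathered granite) / t(coarse sand) = 11160/379.9 = 29.4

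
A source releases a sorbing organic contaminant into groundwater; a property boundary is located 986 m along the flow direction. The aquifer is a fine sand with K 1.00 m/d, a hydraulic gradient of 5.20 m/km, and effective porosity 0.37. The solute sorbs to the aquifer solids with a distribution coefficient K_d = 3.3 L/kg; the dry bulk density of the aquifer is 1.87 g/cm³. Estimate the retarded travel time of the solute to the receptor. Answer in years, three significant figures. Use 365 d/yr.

3400 years

Darcy flux q = K·i = 1.00 × 0.0052 = 0.005200 m/d
v_s = q/n_e = 0.005200/0.37 = 0.01405 m/d
Retardation R = 1 + ρ_b·K_d/n = 1 + 1.87×3.3/0.37 = 17.68
Contaminant velocity v_c = v/R = 0.01405/17.68 = 7.950e-4 m/d
t = L/v_c = 986/7.950e-4 = 1.240e6 d
   = 1.240e6/365 = 3400 yr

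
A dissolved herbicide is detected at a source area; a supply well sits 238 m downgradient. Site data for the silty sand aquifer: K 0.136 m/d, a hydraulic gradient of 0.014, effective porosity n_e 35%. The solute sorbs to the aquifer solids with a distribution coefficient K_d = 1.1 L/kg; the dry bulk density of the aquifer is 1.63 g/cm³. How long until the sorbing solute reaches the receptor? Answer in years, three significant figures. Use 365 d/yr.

734 years

Darcy flux q = K·i = 0.136 × 0.014 = 0.001904 m/d
v_s = q/n_e = 0.001904/0.35 = 0.005440 m/d
Retardation R = 1 + ρ_b·K_d/n = 1 + 1.63×1.1/0.35 = 6.123
Contaminant velocity v_c = v/R = 0.005440/6.123 = 8.885e-4 m/d
t = L/v_c = 238/8.885e-4 = 267900 d
   = 267900/365 = 734 yr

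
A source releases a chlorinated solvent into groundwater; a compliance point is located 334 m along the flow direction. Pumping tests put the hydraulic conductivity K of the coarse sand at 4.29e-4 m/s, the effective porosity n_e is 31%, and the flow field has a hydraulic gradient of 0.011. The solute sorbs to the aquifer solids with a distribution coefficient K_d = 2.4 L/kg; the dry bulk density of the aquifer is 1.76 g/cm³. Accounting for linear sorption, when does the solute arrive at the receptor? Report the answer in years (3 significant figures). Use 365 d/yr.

K = 4.29e-4 m/s × 86400 s/d = 37.07 m/d
Darcy flux q = K·i = 37.07 × 0.011 = 0.4077 m/d
v = Ki/n = 37.07·0.011/0.31 = 1.315 m/d
Retardation R = 1 + ρ_b·K_d/n = 1 + 1.76×2.4/0.31 = 14.63
Contaminant velocity v_c = v/R = 1.315/14.63 = 0.08993 m/d
t = L/v_c = 334/0.08993 = 3714 d
   = 3714/365 = 10.2 yr

10.2 years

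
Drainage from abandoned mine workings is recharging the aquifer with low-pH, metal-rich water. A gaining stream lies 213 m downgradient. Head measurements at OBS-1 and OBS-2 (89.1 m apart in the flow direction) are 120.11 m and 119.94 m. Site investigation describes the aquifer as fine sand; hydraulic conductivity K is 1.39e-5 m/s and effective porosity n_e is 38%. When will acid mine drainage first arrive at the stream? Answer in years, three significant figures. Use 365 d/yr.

Hydraulic gradient i = (120.11 − 119.94) / 89.1 = 0.17 / 89.1 = 0.001908
K = 1.39e-5 m/s × 86400 s/d = 1.201 m/d
Specific discharge q = 1.201 × 0.001908 = 0.002291 m/d
Seepage velocity v = q / n = 0.002291 / 0.38 = 0.006030 m/d
t = L / v = 213 / 0.006030 = 35320 d
   = 35320 / 365 = 96.8 yr

96.8 years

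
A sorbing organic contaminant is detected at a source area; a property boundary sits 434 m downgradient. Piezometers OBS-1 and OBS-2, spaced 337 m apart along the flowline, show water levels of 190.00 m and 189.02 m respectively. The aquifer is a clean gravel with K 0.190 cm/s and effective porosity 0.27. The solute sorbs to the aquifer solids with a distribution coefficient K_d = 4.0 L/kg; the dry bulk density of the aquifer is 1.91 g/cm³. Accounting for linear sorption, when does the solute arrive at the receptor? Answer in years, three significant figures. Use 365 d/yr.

19.7 years

Hydraulic gradient i = (190.00 − 189.02) / 337 = 0.98 / 337 = 0.002908
K = 0.190 cm/s × 864 = 164.2 m/d
Specific discharge q = 164.2 × 0.002908 = 0.4774 m/d
Seepage velocity v = q / n = 0.4774 / 0.27 = 1.768 m/d
Retardation R = 1 + ρ_b·K_d/n = 1 + 1.91×4.0/0.27 = 29.30
Contaminant velocity v_c = v/R = 1.768/29.30 = 0.06035 m/d
t = L/v_c = 434/0.06035 = 7191 d
   = 7191/365 = 19.7 yr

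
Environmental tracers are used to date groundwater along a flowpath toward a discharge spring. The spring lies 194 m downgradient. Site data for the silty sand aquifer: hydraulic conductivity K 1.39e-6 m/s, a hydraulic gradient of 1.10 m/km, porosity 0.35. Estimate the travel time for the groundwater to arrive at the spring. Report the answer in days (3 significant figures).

K = 1.39e-6 m/s × 86400 s/d = 0.1201 m/d
q = Ki = 0.1201 × 0.0011 = 1.321e-4 m/d
v_s = q/n_e = 1.321e-4/0.35 = 3.774e-4 m/d
t = L / v = 194 / 3.774e-4 = 514000 d

514000 days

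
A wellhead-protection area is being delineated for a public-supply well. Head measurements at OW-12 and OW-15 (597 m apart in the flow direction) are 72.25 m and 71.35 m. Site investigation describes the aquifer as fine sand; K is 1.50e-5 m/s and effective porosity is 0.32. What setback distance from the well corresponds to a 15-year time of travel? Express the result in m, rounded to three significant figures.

33.4 m

Hydraulic gradient i = (72.25 − 71.35) / 597 = 0.90 / 597 = 0.001508
K = 1.50e-5 m/s × 86400 s/d = 1.296 m/d
q = Ki = 1.296 × 0.001508 = 0.001954 m/d
v_s = q/n_e = 0.001954/0.32 = 0.006106 m/d
T = 15 yr × 365 = 5475 d
L = v × T = 0.006106 × 5475 = 33.43 m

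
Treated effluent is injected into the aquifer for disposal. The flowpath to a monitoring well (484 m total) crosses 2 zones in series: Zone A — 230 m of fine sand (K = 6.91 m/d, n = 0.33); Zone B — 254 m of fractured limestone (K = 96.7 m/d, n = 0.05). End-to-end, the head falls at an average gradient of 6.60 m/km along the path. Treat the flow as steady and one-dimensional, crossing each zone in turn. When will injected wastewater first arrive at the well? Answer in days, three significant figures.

Steady 1-D flow in series ⇒ the Darcy flux q is identical in every zone and the zone head losses add (resistances L/K in series).
Σ(L/K) = 230/6.91 + 254/96.7 = 33.29 + 2.627 = 35.91 d
K_eq = L_total / Σ(L/K) = 484 / 35.91 = 13.48 m/d
q = K_eq · i = 13.48 × 0.0066 = 0.08895 m/d (same in every zone)
Zone A: v = q/n = 0.08895/0.33 = 0.2695 m/d → t_A = 230/0.2695 = 853.3 d
Zone B: v = q/n = 0.08895/0.05 = 1.779 m/d → t_B = 254/1.779 = 142.8 d
Total t = 853.3 + 142.8 = 996.1 d

996 days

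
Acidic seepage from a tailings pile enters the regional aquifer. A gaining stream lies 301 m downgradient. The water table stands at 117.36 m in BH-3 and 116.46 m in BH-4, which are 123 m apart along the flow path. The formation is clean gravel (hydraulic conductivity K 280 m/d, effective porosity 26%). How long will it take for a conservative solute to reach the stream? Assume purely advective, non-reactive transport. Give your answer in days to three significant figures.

38.2 days

Hydraulic gradient i = (117.36 − 116.46) / 123 = 0.90 / 123 = 0.007317
Darcy flux q = K·i = 280 × 0.007317 = 2.049 m/d
Seepage velocity v = q / n = 2.049 / 0.26 = 7.880 m/d
t = L / v = 301 / 7.880 = 38.20 d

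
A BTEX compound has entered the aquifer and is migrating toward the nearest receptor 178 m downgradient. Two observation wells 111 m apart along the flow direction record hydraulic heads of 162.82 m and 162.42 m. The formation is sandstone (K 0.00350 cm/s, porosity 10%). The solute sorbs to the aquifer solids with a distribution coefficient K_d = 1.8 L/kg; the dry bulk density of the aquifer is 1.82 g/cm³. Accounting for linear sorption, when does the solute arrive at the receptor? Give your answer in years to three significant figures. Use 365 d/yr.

151 years

Hydraulic gradient i = (162.82 − 162.42) / 111 = 0.40 / 111 = 0.003604
K = 0.00350 cm/s × 864 = 3.024 m/d
Darcy flux q = K·i = 3.024 × 0.003604 = 0.01090 m/d
Seepage velocity v = q / n = 0.01090 / 0.10 = 0.1090 m/d
Retardation R = 1 + ρ_b·K_d/n = 1 + 1.82×1.8/0.10 = 33.76
Contaminant velocity v_c = v/R = 0.1090/33.76 = 0.003228 m/d
t = L/v_c = 178/0.003228 = 55140 d
   = 55140/365 = 151 yr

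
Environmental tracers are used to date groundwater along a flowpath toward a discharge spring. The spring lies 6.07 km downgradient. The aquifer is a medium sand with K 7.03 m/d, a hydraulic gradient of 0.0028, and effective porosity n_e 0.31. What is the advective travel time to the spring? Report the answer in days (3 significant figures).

95600 days

q = Ki = 7.03 × 0.0028 = 0.01968 m/d
v = Ki/n = 7.03·0.0028/0.31 = 0.06350 m/d
L = 6.07 km = 6070 m
t = L / v = 6070 / 0.06350 = 95600 d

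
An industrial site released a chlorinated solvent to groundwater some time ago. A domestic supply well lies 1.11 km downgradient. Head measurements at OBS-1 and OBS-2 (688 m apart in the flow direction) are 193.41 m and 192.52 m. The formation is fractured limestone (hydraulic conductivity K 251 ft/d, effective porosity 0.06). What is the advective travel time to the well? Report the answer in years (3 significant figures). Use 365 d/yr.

1.84 years

Hydraulic gradient i = (193.41 − 192.52) / 688 = 0.89 / 688 = 0.001294
K = 251 ft/d × 0.3048 = 76.50 m/d
Specific discharge q = 76.50 × 0.001294 = 0.09897 m/d
Average linear velocity = 0.09897 / 0.06 = 1.649 m/d
L = 1.11 km = 1110 m
t = L / v = 1110 / 1.649 = 673.0 d
   = 673.0 / 365 = 1.84 yr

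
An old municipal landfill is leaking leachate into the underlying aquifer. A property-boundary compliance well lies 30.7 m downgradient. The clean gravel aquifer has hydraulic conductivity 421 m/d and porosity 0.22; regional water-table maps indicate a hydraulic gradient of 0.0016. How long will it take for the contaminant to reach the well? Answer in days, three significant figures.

q = Ki = 421 × 0.0016 = 0.6736 m/d
Seepage velocity v = q / n = 0.6736 / 0.22 = 3.062 m/d
t = L / v = 30.7 / 3.062 = 10.03 d

10.0 days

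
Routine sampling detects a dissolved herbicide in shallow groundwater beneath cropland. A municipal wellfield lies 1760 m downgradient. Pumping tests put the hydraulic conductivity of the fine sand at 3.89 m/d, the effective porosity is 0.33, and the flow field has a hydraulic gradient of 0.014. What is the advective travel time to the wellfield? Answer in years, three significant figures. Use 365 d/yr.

q = Ki = 3.89 × 0.014 = 0.05446 m/d
v_s = q/n_e = 0.05446/0.33 = 0.1650 m/d
t = L / v = 1760 / 0.1650 = 10660 d
   = 10660 / 365 = 29.2 yr

29.2 years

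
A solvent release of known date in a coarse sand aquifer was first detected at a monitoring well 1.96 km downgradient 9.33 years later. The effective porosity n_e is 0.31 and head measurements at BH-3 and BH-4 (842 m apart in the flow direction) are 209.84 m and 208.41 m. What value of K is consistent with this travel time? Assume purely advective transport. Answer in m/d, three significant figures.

105 m/d

Hydraulic gradient i = (209.84 − 208.41) / 842 = 1.43 / 842 = 0.001698
t = 9.33 years = 3405 d
L = 1.96 km = 1960 m
v = L / t = 1960 / 3405 = 0.5755 m/d
K = v · n / i = 0.5755 × 0.31 / 0.001698 = 105 m/d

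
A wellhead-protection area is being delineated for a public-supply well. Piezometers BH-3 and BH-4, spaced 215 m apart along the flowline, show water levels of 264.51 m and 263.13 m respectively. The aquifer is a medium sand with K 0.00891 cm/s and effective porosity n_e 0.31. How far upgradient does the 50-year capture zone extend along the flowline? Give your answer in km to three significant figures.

2.91 km

Hydraulic gradient i = (264.51 − 263.13) / 215 = 1.38 / 215 = 0.006419
K = 0.00891 cm/s × 864 = 7.698 m/d
q = Ki = 7.698 × 0.006419 = 0.04941 m/d
v_s = q/n_e = 0.04941/0.31 = 0.1594 m/d
T = 50 yr × 365 = 18250 d
L = v × T = 0.1594 × 18250 = 2909 m
   = 2.91 km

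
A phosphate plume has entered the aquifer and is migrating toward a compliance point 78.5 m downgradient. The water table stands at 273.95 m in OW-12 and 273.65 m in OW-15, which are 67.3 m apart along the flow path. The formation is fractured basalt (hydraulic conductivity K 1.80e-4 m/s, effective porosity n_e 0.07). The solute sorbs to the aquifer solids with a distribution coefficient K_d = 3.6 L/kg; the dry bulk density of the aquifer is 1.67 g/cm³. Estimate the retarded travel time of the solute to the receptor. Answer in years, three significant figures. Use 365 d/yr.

18.9 years

Hydraulic gradient i = (273.95 − 273.65) / 67.3 = 0.30 / 67.3 = 0.004458
K = 1.80e-4 m/s × 86400 s/d = 15.55 m/d
Darcy flux q = K·i = 15.55 × 0.004458 = 0.06933 m/d
Average linear velocity = 0.06933 / 0.07 = 0.9904 m/d
Retardation R = 1 + ρ_b·K_d/n = 1 + 1.67×3.6/0.07 = 86.89
Contaminant velocity v_c = v/R = 0.9904/86.89 = 0.01140 m/d
t = L/v_c = 78.5/0.01140 = 6887 d
   = 6887/365 = 18.9 yr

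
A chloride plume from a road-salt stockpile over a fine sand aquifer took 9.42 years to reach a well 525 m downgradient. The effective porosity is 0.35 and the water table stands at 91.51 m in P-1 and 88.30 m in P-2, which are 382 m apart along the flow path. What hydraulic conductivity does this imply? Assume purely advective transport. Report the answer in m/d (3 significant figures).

6.36 m/d

Hydraulic gradient i = (91.51 − 88.30) / 382 = 3.21 / 382 = 0.008403
t = 9.42 years = 3438 d
v = L / t = 525 / 3438 = 0.1527 m/d
K = v · n / i = 0.1527 × 0.35 / 0.008403 = 6.36 m/d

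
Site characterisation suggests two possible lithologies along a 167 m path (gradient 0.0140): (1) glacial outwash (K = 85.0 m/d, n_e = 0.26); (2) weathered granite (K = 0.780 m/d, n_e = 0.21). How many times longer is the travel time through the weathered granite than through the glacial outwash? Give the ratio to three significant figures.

Unit 1 (glacial outwash): v = 85.0×0.014/0.26 = 4.577 m/d, t = 167/4.577 = 36.49 d
Unit 2 (weathered granite): v = 0.780×0.014/0.21 = 0.05200 m/d, t = 167/0.05200 = 3212 d
t(weathered granite) / t(glacial outwash) = 3212/36.49 = 88.0

88.0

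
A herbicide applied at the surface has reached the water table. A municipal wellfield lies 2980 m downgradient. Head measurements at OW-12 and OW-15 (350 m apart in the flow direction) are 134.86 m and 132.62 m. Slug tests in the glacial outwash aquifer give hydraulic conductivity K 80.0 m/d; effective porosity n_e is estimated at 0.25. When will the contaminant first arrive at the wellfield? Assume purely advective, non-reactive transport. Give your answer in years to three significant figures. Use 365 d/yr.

Hydraulic gradient i = (134.86 − 132.62) / 350 = 2.24 / 350 = 0.006400
Specific discharge q = 80.0 × 0.006400 = 0.5120 m/d
v = Ki/n = 80.0·0.006400/0.25 = 2.048 m/d
t = L / v = 2980 / 2.048 = 1455 d
   = 1455 / 365 = 3.99 yr

3.99 years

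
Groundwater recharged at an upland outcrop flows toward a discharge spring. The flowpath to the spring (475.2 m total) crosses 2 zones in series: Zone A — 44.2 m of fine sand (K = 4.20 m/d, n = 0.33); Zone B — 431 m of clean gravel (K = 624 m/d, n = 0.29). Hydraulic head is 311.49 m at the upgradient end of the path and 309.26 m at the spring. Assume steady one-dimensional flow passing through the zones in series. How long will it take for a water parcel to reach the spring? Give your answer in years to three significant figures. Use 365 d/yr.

1.92 years

Total head drop ΔH = 311.49 − 309.26 = 2.23 m
Continuity: the same q passes through each zone, so ΔH = q·Σ(L_j/K_j) — the zones act as resistances in series.
Σ(L/K) = 44.2/4.20 + 431/624 = 10.52 + 0.6907 = 11.21 d
q = ΔH / Σ(L/K) = 2.23 / 11.21 = 0.1988 m/d (same in every zone)
Zone A: v = q/n = 0.1988/0.33 = 0.6026 m/d → t_A = 44.2/0.6026 = 73.35 d
Zone B: v = q/n = 0.1988/0.29 = 0.6857 m/d → t_B = 431/0.6857 = 628.6 d
Total t = 73.35 + 628.6 = 701.9 d
   = 701.9 / 365 = 1.92 yr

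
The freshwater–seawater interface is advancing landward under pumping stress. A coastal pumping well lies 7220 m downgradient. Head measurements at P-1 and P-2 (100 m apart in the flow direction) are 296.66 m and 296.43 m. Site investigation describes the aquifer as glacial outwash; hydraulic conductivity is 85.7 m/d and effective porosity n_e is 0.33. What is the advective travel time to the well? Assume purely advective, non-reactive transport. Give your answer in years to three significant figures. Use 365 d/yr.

33.1 years

Hydraulic gradient i = (296.66 − 296.43) / 100 = 0.23 / 100 = 0.002300
Specific discharge q = 85.7 × 0.002300 = 0.1971 m/d
v_s = q/n_e = 0.1971/0.33 = 0.5973 m/d
t = L / v = 7220 / 0.5973 = 12090 d
   = 12090 / 365 = 33.1 yr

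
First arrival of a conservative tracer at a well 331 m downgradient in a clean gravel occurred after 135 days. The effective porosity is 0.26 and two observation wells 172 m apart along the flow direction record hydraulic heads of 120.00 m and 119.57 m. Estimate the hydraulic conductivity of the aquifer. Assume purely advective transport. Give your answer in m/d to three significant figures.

Hydraulic gradient i = (120.00 − 119.57) / 172 = 0.43 / 172 = 0.002500
v = L / t = 331 / 135 = 2.452 m/d
K = v · n / i = 2.452 × 0.26 / 0.002500 = 255 m/d

255 m/d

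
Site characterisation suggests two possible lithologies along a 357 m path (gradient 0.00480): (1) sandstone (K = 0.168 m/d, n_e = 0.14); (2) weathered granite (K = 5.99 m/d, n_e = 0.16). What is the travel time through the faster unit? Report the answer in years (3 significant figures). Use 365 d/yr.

5.44 years

Unit 1 (sandstone): v = 0.168×0.0048/0.14 = 0.005760 m/d, t = 357/0.005760 = 61980 d
Unit 2 (weathered granite): v = 5.99×0.0048/0.16 = 0.1797 m/d, t = 357/0.1797 = 1987 d
Faster: 1987 d / 365 = 5.44 yr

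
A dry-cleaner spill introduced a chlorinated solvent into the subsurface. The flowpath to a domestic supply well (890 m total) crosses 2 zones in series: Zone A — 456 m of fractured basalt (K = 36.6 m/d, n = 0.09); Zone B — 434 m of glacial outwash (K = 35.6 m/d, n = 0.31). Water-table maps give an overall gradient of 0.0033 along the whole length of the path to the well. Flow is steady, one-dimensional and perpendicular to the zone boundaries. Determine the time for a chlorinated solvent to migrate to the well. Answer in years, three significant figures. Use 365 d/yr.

Steady 1-D flow in series ⇒ the Darcy flux q is identical in every zone and the zone head losses add (resistances L/K in series).
Σ(L/K) = 456/36.6 + 434/35.6 = 12.46 + 12.19 = 24.65 d
K_eq = L_total / Σ(L/K) = 890 / 24.65 = 36.11 m/d
q = K_eq · i = 36.11 × 0.0033 = 0.1191 m/d (same in every zone)
Zone A: v = q/n = 0.1191/0.09 = 1.324 m/d → t_A = 456/1.324 = 344.4 d
Zone B: v = q/n = 0.1191/0.31 = 0.3843 m/d → t_B = 434/0.3843 = 1129 d
Total t = 344.4 + 1129 = 1474 d
   = 1474 / 365 = 4.04 yr

4.04 years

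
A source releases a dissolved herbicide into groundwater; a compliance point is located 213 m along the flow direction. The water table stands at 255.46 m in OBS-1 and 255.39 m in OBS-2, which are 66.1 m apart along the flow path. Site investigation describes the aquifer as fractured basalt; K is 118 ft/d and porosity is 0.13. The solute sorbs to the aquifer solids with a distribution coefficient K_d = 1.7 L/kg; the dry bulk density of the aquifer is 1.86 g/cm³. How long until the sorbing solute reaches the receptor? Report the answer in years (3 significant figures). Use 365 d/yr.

50.4 years

Hydraulic gradient i = (255.46 − 255.39) / 66.1 = 0.07 / 66.1 = 0.001059
K = 118 ft/d × 0.3048 = 35.97 m/d
Specific discharge q = 35.97 × 0.001059 = 0.03809 m/d
Average linear velocity = 0.03809 / 0.13 = 0.2930 m/d
Retardation R = 1 + ρ_b·K_d/n = 1 + 1.86×1.7/0.13 = 25.32
Contaminant velocity v_c = v/R = 0.2930/25.32 = 0.01157 m/d
t = L/v_c = 213/0.01157 = 18410 d
   = 18410/365 = 50.4 yr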